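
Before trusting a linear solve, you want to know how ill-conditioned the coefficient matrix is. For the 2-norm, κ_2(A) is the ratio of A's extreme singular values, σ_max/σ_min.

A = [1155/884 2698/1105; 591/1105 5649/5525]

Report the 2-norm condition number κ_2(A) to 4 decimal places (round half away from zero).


M = AᵀA = [230409/115600 269997/72250; 269997/72250 1265629/180625]. tr(M)=90001/10000, det(M)=9/10000
λ_max, λ_min = (90001/10000 ± √8099820001/100000000)/2 = 9, 1/10000
κ = σ_max/σ_min = 3/(1/100) = 300.0000

300.0000


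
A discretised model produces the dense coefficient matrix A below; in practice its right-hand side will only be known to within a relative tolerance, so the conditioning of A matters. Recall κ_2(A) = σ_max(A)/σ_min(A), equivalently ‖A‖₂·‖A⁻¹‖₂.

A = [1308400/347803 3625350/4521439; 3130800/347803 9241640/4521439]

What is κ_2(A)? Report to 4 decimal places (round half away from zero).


AᵀA = [11513819200000/120966926809 2590548804000/120966926809; 2590548804000/120966926809 583142440900/120966926809]; tr = 7196288900/71961289, det = 16000000/71961289
solving λ² − 7196288900/71961289·λ + 16000000/71961289 = 0 gives λ = 100, 160000/71961289
so κ_2 = √(100 / (160000/71961289)) = 212.0750

212.0750


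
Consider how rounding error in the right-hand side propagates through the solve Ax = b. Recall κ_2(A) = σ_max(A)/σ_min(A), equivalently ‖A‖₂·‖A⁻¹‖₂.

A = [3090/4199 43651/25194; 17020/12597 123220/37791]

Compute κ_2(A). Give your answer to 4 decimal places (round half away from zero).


AᵀA = [1299700/549081 9356995/1647243; 9356995/1647243 269485681/19766916]; tr = 1871449/116964, det = 100/29241
λ_max, λ_min = (1871449/116964 ± √3502134217201/13680577296)/2 = 16, 25/116964
κ_2(A) = √(λ_max/λ_min) = √(16 / (25/116964)) = 273.6000

273.6000


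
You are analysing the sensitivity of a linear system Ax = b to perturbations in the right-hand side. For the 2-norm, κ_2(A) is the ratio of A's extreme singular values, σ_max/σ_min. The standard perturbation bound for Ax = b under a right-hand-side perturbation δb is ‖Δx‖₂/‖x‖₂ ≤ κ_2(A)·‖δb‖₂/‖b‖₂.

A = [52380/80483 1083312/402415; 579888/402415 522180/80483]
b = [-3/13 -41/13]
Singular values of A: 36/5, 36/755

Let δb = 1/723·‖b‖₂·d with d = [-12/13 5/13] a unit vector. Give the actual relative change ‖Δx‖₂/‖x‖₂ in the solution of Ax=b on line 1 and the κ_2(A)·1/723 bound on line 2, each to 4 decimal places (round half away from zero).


largest singular value 36/5, smallest 36/755
κ = σ_max/σ_min = (36/5)/(36/755) = 151.0000
bound on ‖Δx‖/‖x‖: κ·ε = 151.0000·1/723 = 0.2089
solve Ax = b  →  x = [20.3692 -5.0102]
2-norm of b is 3.1623; of x, 20.9764
re-solving with b+δb shifts x by Δx of norm 0.0917
dividing the unrounded norms, ‖Δx‖/‖x‖ = 0.0044
so the bound overstates the realised error by a factor of ≈ 47.7598 (computed from the unrounded values)

0.0044
0.2089


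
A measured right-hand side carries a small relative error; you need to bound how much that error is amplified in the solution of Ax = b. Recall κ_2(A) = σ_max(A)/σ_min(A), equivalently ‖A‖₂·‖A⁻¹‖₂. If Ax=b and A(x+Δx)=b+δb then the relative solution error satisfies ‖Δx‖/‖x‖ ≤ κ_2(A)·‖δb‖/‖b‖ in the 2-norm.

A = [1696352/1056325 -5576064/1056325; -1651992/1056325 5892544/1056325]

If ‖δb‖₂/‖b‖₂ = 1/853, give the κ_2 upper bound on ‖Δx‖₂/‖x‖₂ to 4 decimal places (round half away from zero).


M = AᵀA = [6666691648/1326780625 -22822119936/1326780625; -22822119936/1326780625 78257508352/1326780625]. tr(M)=135878720/2122849, det(M)=1048576/2122849
eigenvalues of AᵀA: λ = (tr ± √(tr²−4·det))/2 = 64, 16384/2122849
so κ_2 = √(64 / (16384/2122849)) = 91.0625
bound on ‖Δx‖/‖x‖: κ·ε = 91.0625·1/853 = 0.1068

0.1068


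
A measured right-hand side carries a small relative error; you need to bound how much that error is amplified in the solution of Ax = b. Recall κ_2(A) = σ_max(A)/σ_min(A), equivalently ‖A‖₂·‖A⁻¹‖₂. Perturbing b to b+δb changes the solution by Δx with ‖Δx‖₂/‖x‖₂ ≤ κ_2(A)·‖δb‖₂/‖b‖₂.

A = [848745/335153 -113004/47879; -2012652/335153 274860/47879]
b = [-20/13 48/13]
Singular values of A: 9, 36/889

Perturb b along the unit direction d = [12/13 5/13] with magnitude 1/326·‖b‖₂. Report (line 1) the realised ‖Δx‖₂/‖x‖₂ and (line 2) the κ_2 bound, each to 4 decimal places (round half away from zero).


0.6817
0.6817

from the listed singular values, σ₁ = 9, σ_n = 36/889
κ_2(A) = 9 / (36/889) = 222.2500
worst-case relative error ≤ 222.2500 × 1/326 = 0.6817
solve Ax = b  →  x = [-0.3218 0.3065]
‖b‖ = 4.0000, ‖x‖ = 0.4444
Δx = A⁻¹·δb where δb = 1/326·4.0000·d; ‖Δx‖ = 0.3030
realised ‖Δx‖/‖x‖ = 0.6817
so the bound is sharp here: realised error equals the bound


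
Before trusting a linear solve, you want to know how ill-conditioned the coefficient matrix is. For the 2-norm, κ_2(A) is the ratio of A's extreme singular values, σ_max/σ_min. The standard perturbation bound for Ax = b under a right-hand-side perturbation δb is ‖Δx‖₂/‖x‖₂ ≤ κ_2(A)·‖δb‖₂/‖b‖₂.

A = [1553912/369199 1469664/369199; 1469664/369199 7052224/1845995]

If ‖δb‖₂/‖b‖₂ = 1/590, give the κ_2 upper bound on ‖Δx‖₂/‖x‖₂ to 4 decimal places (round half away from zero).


0.4650

M = AᵀA = [5439423040/162078361 25901358336/810391805; 25901358336/810391805 123343246336/4051959025]. tr(M)=308357696/4818025, det(M)=262144/4818025
char-poly roots: 64 and 4096/4818025
σ_max=√64=8, σ_min=√(4096/4818025)=(64/2195) → κ = 274.3750
worst-case relative error ≤ 274.3750 × 1/590 = 0.4650


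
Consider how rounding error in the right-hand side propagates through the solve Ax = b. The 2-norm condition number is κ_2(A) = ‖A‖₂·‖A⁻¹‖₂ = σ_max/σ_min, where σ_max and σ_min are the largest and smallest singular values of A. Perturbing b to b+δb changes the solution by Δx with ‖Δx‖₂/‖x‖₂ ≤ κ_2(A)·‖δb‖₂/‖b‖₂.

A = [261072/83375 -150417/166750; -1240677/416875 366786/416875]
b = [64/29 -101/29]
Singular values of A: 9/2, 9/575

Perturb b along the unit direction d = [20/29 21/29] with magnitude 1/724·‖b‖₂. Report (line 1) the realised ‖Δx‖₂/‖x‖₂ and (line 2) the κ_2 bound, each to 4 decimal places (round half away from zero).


from the listed singular values, σ₁ = 9/2, σ_n = 9/575
κ = σ_max/σ_min = (9/2)/(9/575) = 287.5000
κ_2(A)·‖δb‖/‖b‖ = 0.3971
solve Ax = b  →  x = [-17.0356 -61.5822]
‖b‖ = 4.1231, ‖x‖ = 63.8951
δb = ε·‖b‖·d = [0.0039 0.0041]; solving A·Δx = δb gives ‖Δx‖ = 0.3638
dividing the unrounded norms, ‖Δx‖/‖x‖ = 0.0057
realised/bound (from unrounded values) ≈ 0.0143

0.0057
0.3971


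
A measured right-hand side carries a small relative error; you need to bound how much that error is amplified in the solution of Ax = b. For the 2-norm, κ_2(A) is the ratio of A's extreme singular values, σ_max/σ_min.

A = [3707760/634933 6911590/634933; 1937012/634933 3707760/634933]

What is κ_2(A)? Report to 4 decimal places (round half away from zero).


form AᵀA = [60551902096/1394947801 113524195680/1394947801; 113524195680/1394947801 212863531300/1394947801] with trace 946074164/4826809 and determinant 3841600/4826809
eigenvalues of AᵀA: λ = (tr ± √(tr²−4·det))/2 = 196, 19600/4826809
σ_max=√196=14, σ_min=√(19600/4826809)=(140/2197) → κ = 219.7000

219.7000


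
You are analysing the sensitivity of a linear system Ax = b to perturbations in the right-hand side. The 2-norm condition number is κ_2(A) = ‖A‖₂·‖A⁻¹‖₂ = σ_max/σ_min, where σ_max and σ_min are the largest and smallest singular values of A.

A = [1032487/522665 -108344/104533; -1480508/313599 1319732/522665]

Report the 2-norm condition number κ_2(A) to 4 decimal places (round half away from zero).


M = AᵀA = [381016941409/14547978225 -2709426152/193973043; -2709426152/193973043 12042326096/1616442025]. tr(M)=1693418257/50339025, det(M)=11316496/1258475625
solving λ² − 1693418257/50339025·λ + 11316496/1258475625 = 0 gives λ = 841/25, 13456/50339025
κ = σ_max/σ_min = (29/5)/(116/7095) = 354.7500

354.7500


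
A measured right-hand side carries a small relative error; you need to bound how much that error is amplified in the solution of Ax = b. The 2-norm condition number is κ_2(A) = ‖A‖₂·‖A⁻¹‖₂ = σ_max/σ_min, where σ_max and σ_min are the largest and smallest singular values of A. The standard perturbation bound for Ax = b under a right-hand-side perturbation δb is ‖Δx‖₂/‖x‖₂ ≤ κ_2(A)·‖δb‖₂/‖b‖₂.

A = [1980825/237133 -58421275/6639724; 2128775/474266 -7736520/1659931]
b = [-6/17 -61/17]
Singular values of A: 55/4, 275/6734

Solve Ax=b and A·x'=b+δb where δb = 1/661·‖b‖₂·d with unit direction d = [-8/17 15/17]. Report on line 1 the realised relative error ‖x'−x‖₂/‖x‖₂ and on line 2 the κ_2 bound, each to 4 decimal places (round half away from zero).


largest singular value 55/4, smallest 275/6734
κ_2(A) = (55/4) / (275/6734) = 336.7000
κ_2(A)·‖δb‖/‖b‖ = 0.5094
solve Ax = b  →  x = [-53.2968 -50.5580]
‖b‖ = 3.6056, ‖x‖ = 73.4620
Δx = A⁻¹·δb where δb = 1/661·3.6056·d; ‖Δx‖ = 0.1336
relative error = 0.0018
so the bound overstates the realised error by a factor of ≈ 280.1519 (computed from the unrounded values)

0.0018
0.5094


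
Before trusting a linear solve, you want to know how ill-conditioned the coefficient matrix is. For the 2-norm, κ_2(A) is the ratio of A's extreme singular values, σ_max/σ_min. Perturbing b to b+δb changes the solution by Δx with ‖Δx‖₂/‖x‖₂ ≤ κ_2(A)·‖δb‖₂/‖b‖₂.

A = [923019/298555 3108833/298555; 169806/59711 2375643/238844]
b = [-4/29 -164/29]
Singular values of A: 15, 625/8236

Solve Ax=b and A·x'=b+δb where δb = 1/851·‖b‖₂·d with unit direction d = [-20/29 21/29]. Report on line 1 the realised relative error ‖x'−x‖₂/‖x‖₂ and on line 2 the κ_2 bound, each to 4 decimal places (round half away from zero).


0.0017
0.2323

σ_max = 15, σ_min = 625/8236
κ = σ_max/σ_min = 15/(625/8236) = 197.6640
perturbation bound = 197.6640·1/851 = 0.2323
solve Ax = b  →  x = [50.5273 -15.0149]
‖b‖₂ = 5.6569 and ‖x‖₂ = 52.7111
with δb = [-0.0046 0.0048], A·Δx = δb → ‖Δx‖ = 0.0876
dividing the unrounded norms, ‖Δx‖/‖x‖ = 0.0017
so the bound overstates the realised error by a factor of ≈ 139.7713 (computed from the unrounded values)


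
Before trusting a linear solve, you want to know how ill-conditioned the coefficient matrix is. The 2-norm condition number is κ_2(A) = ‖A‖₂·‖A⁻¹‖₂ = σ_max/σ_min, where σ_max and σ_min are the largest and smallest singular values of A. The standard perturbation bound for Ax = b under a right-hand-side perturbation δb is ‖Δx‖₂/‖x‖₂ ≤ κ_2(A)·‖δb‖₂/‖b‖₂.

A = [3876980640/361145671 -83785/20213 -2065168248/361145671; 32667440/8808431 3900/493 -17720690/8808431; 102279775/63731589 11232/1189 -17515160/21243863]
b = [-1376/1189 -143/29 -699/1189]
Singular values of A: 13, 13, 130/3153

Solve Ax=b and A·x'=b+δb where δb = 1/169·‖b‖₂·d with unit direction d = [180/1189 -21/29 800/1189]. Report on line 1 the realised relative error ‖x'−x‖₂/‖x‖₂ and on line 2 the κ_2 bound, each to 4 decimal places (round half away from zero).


largest singular value 13, smallest 130/3153
κ = σ_max/σ_min = 13/(130/3153) = 315.3000
κ_2(A)·‖δb‖/‖b‖ = 1.8657
solve Ax = b  →  x = [34.0531 -0.2353 64.3014]
‖b‖ = 5.0990, ‖x‖ = 72.7622
Δx = A⁻¹·δb where δb = 1/169·5.0990·d; ‖Δx‖ = 0.7318
relative error = 0.0101
so the bound overstates the realised error by a factor of ≈ 185.5080 (computed from the unrounded values)

0.0101
1.8657


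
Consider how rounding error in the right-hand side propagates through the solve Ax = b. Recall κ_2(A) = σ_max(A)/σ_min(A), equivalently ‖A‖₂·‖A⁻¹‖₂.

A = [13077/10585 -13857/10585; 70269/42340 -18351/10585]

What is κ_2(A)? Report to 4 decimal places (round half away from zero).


292.0000

form AᵀA = [306954369/71707024 -80573535/17926756; -80573535/17926756 21151026/4481689] with trace 767385/85264 and determinant 81/85264
eigenvalues of AᵀA: λ = (tr ± √(tr²−4·det))/2 = 9, 9/85264
κ = σ_max/σ_min = 3/(3/292) = 292.0000


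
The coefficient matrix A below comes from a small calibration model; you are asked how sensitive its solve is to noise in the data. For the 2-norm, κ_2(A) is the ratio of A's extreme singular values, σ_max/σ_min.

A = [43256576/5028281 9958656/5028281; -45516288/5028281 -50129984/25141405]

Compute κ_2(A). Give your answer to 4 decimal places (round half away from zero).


211.4500

M = AᵀA = [4688304209920/30063745321 5274218299392/150318726605; 5274218299392/150318726605 5936249737216/751593633025]. tr(M)=73256308736/447111025, det(M)=268435456/447111025
eigenvalues of AᵀA: λ = (tr ± √(tr²−4·det))/2 = 4096/25, 65536/17884441
σ_max=√(4096/25)=(64/5), σ_min=√(65536/17884441)=(256/4229) → κ = 211.4500


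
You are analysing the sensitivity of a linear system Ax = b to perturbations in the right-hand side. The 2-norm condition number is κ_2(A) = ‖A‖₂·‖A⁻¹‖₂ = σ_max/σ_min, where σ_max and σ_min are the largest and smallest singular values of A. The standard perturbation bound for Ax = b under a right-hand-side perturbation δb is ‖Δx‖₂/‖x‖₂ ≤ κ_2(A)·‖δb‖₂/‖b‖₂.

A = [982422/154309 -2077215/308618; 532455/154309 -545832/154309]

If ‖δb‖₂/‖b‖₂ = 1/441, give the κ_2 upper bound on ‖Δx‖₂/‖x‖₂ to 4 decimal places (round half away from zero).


AᵀA = [4320627381/82391929 -4536269325/82391929; -4536269325/82391929 19053814689/329567716]; tr = 43206093/391876, det = 194481/391876
solving λ² − 43206093/391876·λ + 194481/391876 = 0 gives λ = 441/4, 441/97969
σ_max=√(441/4)=(21/2), σ_min=√(441/97969)=(21/313) → κ = 156.5000
κ_2(A)·‖δb‖/‖b‖ = 0.3549

0.3549


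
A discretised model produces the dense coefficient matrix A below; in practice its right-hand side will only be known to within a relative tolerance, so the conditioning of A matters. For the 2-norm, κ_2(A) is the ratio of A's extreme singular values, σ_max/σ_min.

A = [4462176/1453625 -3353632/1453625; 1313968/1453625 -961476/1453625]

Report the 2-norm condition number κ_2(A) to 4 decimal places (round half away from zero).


290.7250

M = AᵀA = [34620042496/3380841025 -25964551872/3380841025; -25964551872/3380841025 19474053904/3380841025]. tr(M)=2163763856/135233641, det(M)=409600/135233641
λ_max, λ_min = (2163763856/135233641 ± √4681652457734574336/18288137658116881)/2 = 16, 25600/135233641
κ_2(A) = √(λ_max/λ_min) = √(16 / (25600/135233641)) = 290.7250


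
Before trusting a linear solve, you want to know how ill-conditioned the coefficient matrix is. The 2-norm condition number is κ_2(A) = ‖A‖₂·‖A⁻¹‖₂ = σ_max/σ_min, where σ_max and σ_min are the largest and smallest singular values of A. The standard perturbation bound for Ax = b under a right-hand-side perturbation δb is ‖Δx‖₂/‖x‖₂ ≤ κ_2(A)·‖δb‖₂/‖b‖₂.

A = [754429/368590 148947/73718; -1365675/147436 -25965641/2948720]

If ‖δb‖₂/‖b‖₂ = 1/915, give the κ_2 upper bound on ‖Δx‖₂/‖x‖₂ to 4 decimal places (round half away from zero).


0.2710

AᵀA = [29091824869/323280400 22164512643/258624320; 22164512643/258624320 422195625601/5172486400]; tr = 211097461/1230080, det = 294499921/615040000
eigenvalues of AᵀA: λ = (tr ± √(tr²−4·det))/2 = 17161/100, 17161/6150400
σ_max=√(17161/100)=(131/10), σ_min=√(17161/6150400)=(131/2480) → κ = 248.0000
κ_2(A)·‖δb‖/‖b‖ = 0.2710


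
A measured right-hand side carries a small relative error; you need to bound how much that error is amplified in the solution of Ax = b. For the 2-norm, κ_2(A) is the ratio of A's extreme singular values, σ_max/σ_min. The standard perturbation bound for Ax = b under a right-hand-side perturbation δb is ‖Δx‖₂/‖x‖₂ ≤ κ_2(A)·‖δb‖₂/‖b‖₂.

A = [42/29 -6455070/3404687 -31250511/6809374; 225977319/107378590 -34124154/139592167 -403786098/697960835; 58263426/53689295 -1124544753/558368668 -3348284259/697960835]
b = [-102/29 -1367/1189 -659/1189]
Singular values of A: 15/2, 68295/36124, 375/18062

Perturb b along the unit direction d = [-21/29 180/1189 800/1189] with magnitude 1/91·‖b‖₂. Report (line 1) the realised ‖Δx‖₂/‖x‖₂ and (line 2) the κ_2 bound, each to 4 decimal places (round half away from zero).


0.0206
3.9697

σ_max = 15/2, σ_min = 375/18062
condition number: (15/2) ÷ (375/18062) = 361.2400
bound on ‖Δx‖/‖x‖: κ·ε = 361.2400·1/91 = 3.9697
solve Ax = b  →  x = [-0.6198 -88.8299 37.2680]
2-norm of b is 3.7417; of x, 96.3329
re-solving with b+δb shifts x by Δx of norm 1.9804
realised ‖Δx‖/‖x‖ = 0.0206
realised/bound (from unrounded values) ≈ 0.0052


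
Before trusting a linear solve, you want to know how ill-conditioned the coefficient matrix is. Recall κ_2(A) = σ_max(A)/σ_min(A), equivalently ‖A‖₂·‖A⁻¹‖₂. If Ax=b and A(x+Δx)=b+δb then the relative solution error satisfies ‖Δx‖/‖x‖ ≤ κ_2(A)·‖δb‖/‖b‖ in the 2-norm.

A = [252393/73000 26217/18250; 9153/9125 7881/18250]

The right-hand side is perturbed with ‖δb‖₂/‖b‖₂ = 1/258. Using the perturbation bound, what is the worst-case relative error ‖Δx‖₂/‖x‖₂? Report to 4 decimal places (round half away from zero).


AᵀA = [110502369/8526400 2302101/426320; 2302101/426320 599553/266450]; tr = 25937613/1705280, det = 2313441/852640000
solving λ² − 25937613/1705280·λ + 2313441/852640000 = 0 gives λ = 1521/100, 1521/8526400
so κ_2 = √((1521/100) / (1521/8526400)) = 292.0000
bound on ‖Δx‖/‖x‖: κ·ε = 292.0000·1/258 = 1.1318

1.1318


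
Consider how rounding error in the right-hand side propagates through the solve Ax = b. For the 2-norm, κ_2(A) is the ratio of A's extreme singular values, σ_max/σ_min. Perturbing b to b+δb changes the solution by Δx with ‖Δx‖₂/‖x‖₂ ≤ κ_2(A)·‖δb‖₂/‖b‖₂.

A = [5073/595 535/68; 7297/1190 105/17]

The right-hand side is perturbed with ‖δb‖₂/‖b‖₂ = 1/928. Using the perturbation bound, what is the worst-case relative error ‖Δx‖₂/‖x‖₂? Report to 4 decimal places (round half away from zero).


0.0513

form AᵀA = [6247501/56644 849285/8092; 849285/8092 462625/4624] with trace 47658629/226576 and determinant 17682025/906304
solving λ² − 47658629/226576·λ + 17682025/906304 = 0 gives λ = 841/4, 21025/226576
κ = σ_max/σ_min = (29/2)/(145/476) = 47.6000
worst-case relative error ≤ 47.6000 × 1/928 = 0.0513


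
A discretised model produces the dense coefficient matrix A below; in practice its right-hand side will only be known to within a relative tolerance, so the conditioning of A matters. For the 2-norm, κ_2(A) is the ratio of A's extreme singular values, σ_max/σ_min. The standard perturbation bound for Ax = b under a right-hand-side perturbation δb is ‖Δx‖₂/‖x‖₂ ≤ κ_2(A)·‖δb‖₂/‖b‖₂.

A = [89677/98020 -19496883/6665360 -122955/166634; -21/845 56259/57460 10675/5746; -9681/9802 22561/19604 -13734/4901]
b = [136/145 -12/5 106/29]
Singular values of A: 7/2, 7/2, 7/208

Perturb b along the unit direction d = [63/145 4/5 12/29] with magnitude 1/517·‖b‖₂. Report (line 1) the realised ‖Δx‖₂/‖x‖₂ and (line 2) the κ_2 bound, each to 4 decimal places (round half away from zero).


0.2012
0.2012

σ_max = 7/2, σ_min = 7/208
κ = σ_max/σ_min = (7/2)/(7/208) = 104.0000
bound on ‖Δx‖/‖x‖: κ·ε = 104.0000·1/517 = 0.2012
solve Ax = b  →  x = [-0.2198 -0.0724 -1.2566]
‖b‖ = 4.4721, ‖x‖ = 1.2778
Δx = A⁻¹·δb where δb = 1/517·4.4721·d; ‖Δx‖ = 0.2570
realised ‖Δx‖/‖x‖ = 0.2012
tightness: 0.2012 against a bound of 0.2012; the bound is attained (ratio 1)


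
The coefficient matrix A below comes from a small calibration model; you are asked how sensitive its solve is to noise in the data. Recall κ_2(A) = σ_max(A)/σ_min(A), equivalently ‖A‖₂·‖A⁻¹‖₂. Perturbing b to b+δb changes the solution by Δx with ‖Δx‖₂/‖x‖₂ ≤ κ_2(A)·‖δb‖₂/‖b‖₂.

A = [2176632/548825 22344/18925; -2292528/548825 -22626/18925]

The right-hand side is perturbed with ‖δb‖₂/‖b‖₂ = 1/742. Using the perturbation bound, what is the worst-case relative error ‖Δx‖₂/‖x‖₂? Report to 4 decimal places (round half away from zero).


0.2551

AᵀA = [11882772288/358155625 3465703584/358155625; 3465703584/358155625 1011190212/358155625]; tr = 20630340/573049, det = 20736/573049
char-poly roots: 36 and 576/573049
so κ_2 = √(36 / (576/573049)) = 189.2500
bound on ‖Δx‖/‖x‖: κ·ε = 189.2500·1/742 = 0.2551


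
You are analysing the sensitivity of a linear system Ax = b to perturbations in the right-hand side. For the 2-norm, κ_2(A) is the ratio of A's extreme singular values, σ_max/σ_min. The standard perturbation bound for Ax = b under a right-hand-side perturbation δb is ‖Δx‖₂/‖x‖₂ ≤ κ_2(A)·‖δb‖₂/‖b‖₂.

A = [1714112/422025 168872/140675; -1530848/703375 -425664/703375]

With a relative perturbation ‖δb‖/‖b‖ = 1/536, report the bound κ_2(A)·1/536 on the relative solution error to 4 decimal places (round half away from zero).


0.2779

form AᵀA = [327148647424/15407015625 31804562944/5135671875; 31804562944/5135671875 3093888064/1711890625] with trace 567989824/24651225 and determinant 65536/2739025
char-poly roots: 576/25 and 1024/986049
σ_max=√(576/25)=(24/5), σ_min=√(1024/986049)=(32/993) → κ = 148.9500
κ_2(A)·‖δb‖/‖b‖ = 0.2779


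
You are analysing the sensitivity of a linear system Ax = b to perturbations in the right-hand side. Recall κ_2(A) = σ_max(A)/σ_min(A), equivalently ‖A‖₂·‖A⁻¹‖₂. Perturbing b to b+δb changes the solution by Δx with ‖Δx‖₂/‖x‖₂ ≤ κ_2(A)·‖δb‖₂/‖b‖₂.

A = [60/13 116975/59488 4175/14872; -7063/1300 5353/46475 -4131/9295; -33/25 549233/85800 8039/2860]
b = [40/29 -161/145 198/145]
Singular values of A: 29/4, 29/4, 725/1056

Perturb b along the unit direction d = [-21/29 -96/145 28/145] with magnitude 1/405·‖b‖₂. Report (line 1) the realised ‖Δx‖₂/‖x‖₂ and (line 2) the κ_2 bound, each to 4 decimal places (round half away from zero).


largest singular value 29/4, smallest 725/1056
κ = σ_max/σ_min = (29/4)/(725/1056) = 10.5600
perturbation bound = 10.5600·1/405 = 0.0261
solve Ax = b  →  x = [0.2016 0.2155 0.0898]
‖b‖ = 2.2361, ‖x‖ = 0.3084
δb = ε·‖b‖·d = [-0.0040 -0.0037 0.0011]; solving A·Δx = δb gives ‖Δx‖ = 0.0080
realised ‖Δx‖/‖x‖ = 0.0261
so the bound is sharp here: realised error equals the bound

0.0261
0.0261


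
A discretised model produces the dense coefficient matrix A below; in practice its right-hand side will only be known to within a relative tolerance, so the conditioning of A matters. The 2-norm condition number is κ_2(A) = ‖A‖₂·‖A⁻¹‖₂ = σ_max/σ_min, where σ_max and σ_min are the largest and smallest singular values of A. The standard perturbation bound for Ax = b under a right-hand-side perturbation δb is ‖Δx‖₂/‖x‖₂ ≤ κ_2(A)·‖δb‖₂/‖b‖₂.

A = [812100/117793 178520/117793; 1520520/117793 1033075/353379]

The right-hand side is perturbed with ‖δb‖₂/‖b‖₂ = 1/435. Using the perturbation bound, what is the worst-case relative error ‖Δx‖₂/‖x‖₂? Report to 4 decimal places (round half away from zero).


form AᵀA = [250779600/1171001 56425000/1171001; 56425000/1171001 114277025/10539009] with trace 57836425/257049 and determinant 10000/28561
λ_max, λ_min = (57836425/257049 ± √3344959519140625/66074188401)/2 = 225, 400/257049
σ_max=√225=15, σ_min=√(400/257049)=(20/507) → κ = 380.2500
bound on ‖Δx‖/‖x‖: κ·ε = 380.2500·1/435 = 0.8741

0.8741


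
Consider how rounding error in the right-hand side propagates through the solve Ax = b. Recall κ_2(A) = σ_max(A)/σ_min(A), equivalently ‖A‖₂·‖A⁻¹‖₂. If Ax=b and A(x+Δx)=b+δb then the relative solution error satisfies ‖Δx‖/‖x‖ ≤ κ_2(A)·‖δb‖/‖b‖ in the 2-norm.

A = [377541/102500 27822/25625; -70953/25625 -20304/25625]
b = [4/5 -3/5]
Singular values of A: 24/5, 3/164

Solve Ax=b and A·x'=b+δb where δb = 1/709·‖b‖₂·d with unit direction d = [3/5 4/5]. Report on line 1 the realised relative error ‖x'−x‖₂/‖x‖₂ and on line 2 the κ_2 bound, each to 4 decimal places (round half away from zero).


0.3701
0.3701

from the listed singular values, σ₁ = 24/5, σ_n = 3/164
κ_2(A) = (24/5) / (3/164) = 262.4000
worst-case relative error ≤ 262.4000 × 1/709 = 0.3701
solve Ax = b  →  x = [0.2000 0.0583]
‖b‖₂ = 1.0000 and ‖x‖₂ = 0.2083
re-solving with b+δb shifts x by Δx of norm 0.0771
realised ‖Δx‖/‖x‖ = 0.3701
realised/bound = 1 exactly: the bound is attained for this b and d


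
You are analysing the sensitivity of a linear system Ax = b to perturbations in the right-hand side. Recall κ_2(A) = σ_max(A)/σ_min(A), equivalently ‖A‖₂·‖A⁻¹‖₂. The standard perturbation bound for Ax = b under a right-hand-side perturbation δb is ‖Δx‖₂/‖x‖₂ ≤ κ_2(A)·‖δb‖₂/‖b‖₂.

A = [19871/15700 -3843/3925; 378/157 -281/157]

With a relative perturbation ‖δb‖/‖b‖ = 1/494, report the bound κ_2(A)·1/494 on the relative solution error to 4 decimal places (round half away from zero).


0.2543

AᵀA = [1823696641/246490000 -341909253/61622500; -341909253/61622500 64119274/15405625]; tr = 113984201/9859600, det = 83521/9859600
char-poly roots: 289/25 and 289/394384
κ = σ_max/σ_min = (17/5)/(17/628) = 125.6000
κ_2(A)·‖δb‖/‖b‖ = 0.2543


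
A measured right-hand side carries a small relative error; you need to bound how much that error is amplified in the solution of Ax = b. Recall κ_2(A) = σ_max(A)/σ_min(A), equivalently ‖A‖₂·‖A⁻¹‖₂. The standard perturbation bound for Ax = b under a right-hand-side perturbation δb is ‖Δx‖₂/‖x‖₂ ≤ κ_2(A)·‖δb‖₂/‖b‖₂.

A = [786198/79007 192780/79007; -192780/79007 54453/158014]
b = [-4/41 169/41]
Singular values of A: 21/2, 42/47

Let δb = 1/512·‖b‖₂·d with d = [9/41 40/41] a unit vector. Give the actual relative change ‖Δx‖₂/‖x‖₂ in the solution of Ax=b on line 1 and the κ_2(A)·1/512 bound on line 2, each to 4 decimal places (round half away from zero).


0.0020
0.0229

σ_max = 21/2, σ_min = 42/47
κ = σ_max/σ_min = (21/2)/(42/47) = 11.7500
κ_2(A)·‖δb‖/‖b‖ = 0.0229
solve Ax = b  →  x = [-1.0755 4.3461]
‖b‖ = 4.1231, ‖x‖ = 4.4772
with δb = [0.0018 0.0079], A·Δx = δb → ‖Δx‖ = 0.0090
dividing the unrounded norms, ‖Δx‖/‖x‖ = 0.0020
realised/bound (from unrounded values) ≈ 0.0877


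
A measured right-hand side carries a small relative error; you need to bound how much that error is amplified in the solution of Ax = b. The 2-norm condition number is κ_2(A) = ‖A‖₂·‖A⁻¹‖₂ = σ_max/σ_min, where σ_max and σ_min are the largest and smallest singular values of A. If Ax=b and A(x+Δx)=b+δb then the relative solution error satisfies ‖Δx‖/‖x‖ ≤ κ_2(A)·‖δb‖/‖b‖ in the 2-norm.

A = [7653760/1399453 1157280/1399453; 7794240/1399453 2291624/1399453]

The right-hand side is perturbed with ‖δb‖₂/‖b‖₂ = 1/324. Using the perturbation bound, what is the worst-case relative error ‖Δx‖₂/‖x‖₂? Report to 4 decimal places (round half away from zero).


0.0454

M = AᵀA = [141890867200/2328738049 31770524160/2328738049; 31770524160/2328738049 7836905536/2328738049]. tr(M)=89070656/1385329, det(M)=26214400/1385329
char-poly roots: 64 and 409600/1385329
so κ_2 = √(64 / (409600/1385329)) = 14.7125
κ_2(A)·‖δb‖/‖b‖ = 0.0454


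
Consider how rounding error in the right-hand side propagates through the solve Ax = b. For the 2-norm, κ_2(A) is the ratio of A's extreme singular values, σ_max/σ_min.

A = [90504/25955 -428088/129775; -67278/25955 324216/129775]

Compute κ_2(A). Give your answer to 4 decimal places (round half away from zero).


223.7500

M = AᵀA = [17541108/929189 -83525904/4645945; -83525904/4645945 397759104/23229725]. tr(M)=28837476/801025, det(M)=20736/801025
char-poly roots: 36 and 576/801025
σ_max=√36=6, σ_min=√(576/801025)=(24/895) → κ = 223.7500


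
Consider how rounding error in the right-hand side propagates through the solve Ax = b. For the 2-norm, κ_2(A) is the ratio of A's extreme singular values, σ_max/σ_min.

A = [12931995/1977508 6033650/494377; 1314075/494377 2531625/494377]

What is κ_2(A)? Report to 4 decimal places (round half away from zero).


214.7520

form AᵀA = [1153048428225/23139277456 270219266625/2892409682; 270219266625/2892409682 253337618125/1446204841] with trace 18015399025/80066704 and determinant 87890625/80066704
char-poly roots: 225 and 390625/80066704
σ_max=√225=15, σ_min=√(390625/80066704)=(625/8948) → κ = 214.7520


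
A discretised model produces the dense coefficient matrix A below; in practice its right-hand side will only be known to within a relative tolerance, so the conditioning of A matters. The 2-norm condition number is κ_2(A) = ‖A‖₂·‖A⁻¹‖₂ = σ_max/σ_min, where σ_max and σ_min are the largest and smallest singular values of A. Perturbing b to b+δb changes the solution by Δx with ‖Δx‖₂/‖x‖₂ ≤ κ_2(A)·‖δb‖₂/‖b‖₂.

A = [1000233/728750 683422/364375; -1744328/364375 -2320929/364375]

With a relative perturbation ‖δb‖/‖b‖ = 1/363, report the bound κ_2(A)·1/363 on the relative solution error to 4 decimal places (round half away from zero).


AᵀA = [4214779757/169944500 1404880659/42486125; 1404880659/42486125 1873208657/42486125]; tr = 2341522877/33988900, det = 47458321/849722500
eigenvalues of AᵀA: λ = (tr ± √(tr²−4·det))/2 = 6889/100, 6889/8497225
κ_2(A) = √(λ_max/λ_min) = √((6889/100) / (6889/8497225)) = 291.5000
perturbation bound = 291.5000·1/363 = 0.8030

0.8030


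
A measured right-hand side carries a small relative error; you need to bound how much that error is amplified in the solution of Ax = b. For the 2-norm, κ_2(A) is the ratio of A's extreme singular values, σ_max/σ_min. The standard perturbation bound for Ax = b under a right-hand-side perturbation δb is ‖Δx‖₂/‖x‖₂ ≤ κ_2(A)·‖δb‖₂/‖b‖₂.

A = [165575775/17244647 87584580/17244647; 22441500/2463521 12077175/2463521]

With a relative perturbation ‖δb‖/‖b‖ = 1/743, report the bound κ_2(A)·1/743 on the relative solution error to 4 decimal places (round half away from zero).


0.3766

M = AᵀA = [61941453575625/353600297449 33034900032000/353600297449; 33034900032000/353600297449 17619629366025/353600297449]. tr(M)=275297864850/1223530441, det(M)=791015625/1223530441
eigenvalues of AᵀA: λ = (tr ± √(tr²−4·det))/2 = 225, 3515625/1223530441
so κ_2 = √(225 / (3515625/1223530441)) = 279.8320
perturbation bound = 279.8320·1/743 = 0.3766


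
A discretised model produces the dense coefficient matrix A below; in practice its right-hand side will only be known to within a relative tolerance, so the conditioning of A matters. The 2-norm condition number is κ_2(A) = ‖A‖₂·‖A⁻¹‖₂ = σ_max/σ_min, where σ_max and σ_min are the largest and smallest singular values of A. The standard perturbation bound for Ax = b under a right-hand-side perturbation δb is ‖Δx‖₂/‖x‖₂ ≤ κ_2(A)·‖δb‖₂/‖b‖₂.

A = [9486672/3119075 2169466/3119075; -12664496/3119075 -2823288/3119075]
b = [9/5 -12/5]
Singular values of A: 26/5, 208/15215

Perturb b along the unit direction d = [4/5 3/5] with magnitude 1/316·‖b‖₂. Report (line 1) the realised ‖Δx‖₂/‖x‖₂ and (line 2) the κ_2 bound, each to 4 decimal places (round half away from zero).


1.2037
1.2037

largest singular value 26/5, smallest 208/15215
condition number: (26/5) ÷ (208/15215) = 380.3750
worst-case relative error ≤ 380.3750 × 1/316 = 1.2037
solve Ax = b  →  x = [0.5629 0.1266]
‖b‖₂ = 3.0000 and ‖x‖₂ = 0.5769
Δx = A⁻¹·δb where δb = 1/316·3.0000·d; ‖Δx‖ = 0.6945
realised ‖Δx‖/‖x‖ = 1.2037
so the bound is sharp here: realised error equals the bound


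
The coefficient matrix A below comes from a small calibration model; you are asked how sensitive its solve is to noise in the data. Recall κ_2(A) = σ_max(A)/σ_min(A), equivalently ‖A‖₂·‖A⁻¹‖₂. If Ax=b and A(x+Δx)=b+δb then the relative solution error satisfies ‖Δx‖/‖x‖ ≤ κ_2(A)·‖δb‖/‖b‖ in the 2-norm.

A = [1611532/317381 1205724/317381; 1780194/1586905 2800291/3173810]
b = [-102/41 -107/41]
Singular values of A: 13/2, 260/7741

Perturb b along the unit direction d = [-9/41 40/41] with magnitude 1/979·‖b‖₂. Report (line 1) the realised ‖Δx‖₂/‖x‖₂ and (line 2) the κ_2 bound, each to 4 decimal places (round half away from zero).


0.0018
0.1977

from the listed singular values, σ₁ = 13/2, σ_n = 260/7741
κ = σ_max/σ_min = (13/2)/(260/7741) = 193.5250
worst-case relative error ≤ 193.5250 × 1/979 = 0.1977
solve Ax = b  →  x = [35.3585 -47.9138]
‖b‖ = 3.6056, ‖x‖ = 59.5479
re-solving with b+δb shifts x by Δx of norm 0.1097
relative error = 0.0018
tightness: 0.0018 against a bound of 0.1977 (unrounded ratio ≈ 0.0093)


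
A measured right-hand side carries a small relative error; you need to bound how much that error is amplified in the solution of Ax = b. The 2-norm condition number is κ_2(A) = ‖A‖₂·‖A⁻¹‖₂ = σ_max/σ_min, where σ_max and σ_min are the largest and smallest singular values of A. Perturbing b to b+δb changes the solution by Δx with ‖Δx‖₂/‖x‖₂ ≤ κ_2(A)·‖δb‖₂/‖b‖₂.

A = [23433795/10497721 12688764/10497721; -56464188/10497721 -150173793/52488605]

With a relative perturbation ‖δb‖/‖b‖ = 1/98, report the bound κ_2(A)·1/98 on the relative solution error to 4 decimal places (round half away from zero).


M = AᵀA = [22114480914801/652083705289 58971424571136/3260418526445; 58971424571136/3260418526445 157262049705321/16302092632225]. tr(M)=2457176721714/56408625025, det(M)=29648025/2256345001
λ_max, λ_min = (2457176721714/56408625025 ± √6037550201300664516535296/3181932977211056250625)/2 = 1089/25, 680625/2256345001
κ_2(A) = √(λ_max/λ_min) = √((1089/25) / (680625/2256345001)) = 380.0080
perturbation bound = 380.0080·1/98 = 3.8776

3.8776


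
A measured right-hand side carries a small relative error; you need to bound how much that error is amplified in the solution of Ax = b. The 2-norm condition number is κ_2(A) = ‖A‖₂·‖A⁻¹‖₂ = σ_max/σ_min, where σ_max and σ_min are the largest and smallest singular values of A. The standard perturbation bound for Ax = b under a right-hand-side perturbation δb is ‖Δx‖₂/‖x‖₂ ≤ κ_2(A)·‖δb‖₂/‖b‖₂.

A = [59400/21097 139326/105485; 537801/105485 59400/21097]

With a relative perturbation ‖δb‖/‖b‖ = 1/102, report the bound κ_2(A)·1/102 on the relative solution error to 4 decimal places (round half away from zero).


0.3578

AᵀA = [1306017009/38502025 27834840/1540081; 27834840/1540081 372390084/38502025]; tr = 5807637/133225, det = 4743684/3330625
eigenvalues of AᵀA: λ = (tr ± √(tr²−4·det))/2 = 1089/25, 4356/133225
κ_2(A) = √(λ_max/λ_min) = √((1089/25) / (4356/133225)) = 36.5000
bound on ‖Δx‖/‖x‖: κ·ε = 36.5000·1/102 = 0.3578


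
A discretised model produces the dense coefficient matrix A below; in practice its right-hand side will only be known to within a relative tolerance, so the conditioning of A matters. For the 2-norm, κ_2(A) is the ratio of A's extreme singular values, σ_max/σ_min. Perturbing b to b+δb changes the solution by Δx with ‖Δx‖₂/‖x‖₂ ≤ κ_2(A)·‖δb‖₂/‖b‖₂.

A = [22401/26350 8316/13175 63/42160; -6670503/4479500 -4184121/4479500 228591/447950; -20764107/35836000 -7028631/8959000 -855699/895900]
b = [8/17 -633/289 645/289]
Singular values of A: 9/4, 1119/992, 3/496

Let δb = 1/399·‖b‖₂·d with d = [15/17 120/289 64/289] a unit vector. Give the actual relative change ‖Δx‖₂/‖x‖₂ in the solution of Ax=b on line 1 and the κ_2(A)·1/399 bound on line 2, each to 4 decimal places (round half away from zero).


σ_max = 9/4, σ_min = 3/496
condition number: (9/4) ÷ (3/496) = 372.0000
κ_2(A)·‖δb‖/‖b‖ = 0.9323
solve Ax = b  →  x = [0.8024 -0.3291 -2.5531]
2-norm of b is 3.1623; of x, 2.6964
re-solving with b+δb shifts x by Δx of norm 1.3104
realised ‖Δx‖/‖x‖ = 0.4860
tightness: 0.4860 against a bound of 0.9323 (unrounded ratio ≈ 0.5212)

0.4860
0.9323


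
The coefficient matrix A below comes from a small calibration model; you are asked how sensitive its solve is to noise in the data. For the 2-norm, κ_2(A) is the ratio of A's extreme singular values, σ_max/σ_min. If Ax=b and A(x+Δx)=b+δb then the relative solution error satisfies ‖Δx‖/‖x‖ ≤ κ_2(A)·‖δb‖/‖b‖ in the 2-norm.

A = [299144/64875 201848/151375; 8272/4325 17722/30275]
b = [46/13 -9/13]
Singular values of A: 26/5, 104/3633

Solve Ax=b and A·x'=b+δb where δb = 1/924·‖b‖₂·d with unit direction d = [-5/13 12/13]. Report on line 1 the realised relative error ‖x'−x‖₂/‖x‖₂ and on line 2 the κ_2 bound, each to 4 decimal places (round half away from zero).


σ_max = 26/5, σ_min = 104/3633
κ = σ_max/σ_min = (26/5)/(104/3633) = 181.6500
perturbation bound = 181.6500·1/924 = 0.1966
solve Ax = b  →  x = [20.1162 -66.9092]
‖b‖ = 3.6056, ‖x‖ = 69.8678
δb = ε·‖b‖·d = [-0.0015 0.0036]; solving A·Δx = δb gives ‖Δx‖ = 0.1363
dividing the unrounded norms, ‖Δx‖/‖x‖ = 0.0020
so the bound overstates the realised error by a factor of ≈ 100.7647 (computed from the unrounded values)

0.0020
0.1966


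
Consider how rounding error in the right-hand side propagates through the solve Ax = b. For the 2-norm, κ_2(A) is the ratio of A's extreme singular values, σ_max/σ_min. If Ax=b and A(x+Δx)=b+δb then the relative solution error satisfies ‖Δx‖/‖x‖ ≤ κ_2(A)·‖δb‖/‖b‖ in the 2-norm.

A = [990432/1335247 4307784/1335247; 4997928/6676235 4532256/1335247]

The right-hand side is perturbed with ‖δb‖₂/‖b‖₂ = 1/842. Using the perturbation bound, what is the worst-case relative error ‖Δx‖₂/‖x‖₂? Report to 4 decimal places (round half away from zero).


AᵀA = [58862274624/52998946225 52300505088/10599789245; 52300505088/10599789245 46490306112/2119957849]; tr = 726424704/31528225, det = 331776/31528225
solving λ² − 726424704/31528225·λ + 331776/31528225 = 0 gives λ = 576/25, 576/1261129
σ_max=√(576/25)=(24/5), σ_min=√(576/1261129)=(24/1123) → κ = 224.6000
κ_2(A)·‖δb‖/‖b‖ = 0.2667

0.2667


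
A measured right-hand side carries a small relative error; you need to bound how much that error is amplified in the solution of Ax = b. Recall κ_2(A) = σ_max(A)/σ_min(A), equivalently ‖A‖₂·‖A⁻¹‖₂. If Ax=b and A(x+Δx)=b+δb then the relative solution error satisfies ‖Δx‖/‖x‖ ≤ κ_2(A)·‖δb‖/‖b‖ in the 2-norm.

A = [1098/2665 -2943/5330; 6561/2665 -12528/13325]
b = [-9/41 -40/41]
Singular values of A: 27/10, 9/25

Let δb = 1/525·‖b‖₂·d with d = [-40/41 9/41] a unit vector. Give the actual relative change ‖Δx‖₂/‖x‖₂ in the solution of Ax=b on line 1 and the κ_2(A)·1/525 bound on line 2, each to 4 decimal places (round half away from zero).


from the listed singular values, σ₁ = 27/10, σ_n = 9/25
condition number: (27/10) ÷ (9/25) = 7.5000
worst-case relative error ≤ 7.5000 × 1/525 = 0.0143
solve Ax = b  →  x = [-0.3419 0.1425]
‖b‖ = 1.0000, ‖x‖ = 0.3704
with δb = [-0.0019 0.0004], A·Δx = δb → ‖Δx‖ = 0.0053
relative error = 0.0143
so the bound is sharp here: realised error equals the bound

0.0143
0.0143
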